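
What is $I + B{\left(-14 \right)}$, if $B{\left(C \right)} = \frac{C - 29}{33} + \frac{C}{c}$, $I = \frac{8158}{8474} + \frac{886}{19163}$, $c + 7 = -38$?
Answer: $\frac{684257384}{40190847345} \approx 0.017025$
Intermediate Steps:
$c = -45$ ($c = -7 - 38 = -45$)
$I = \frac{81919859}{81193631}$ ($I = 8158 \cdot \frac{1}{8474} + 886 \cdot \frac{1}{19163} = \frac{4079}{4237} + \frac{886}{19163} = \frac{81919859}{81193631} \approx 1.0089$)
$B{\left(C \right)} = - \frac{29}{33} + \frac{4 C}{495}$ ($B{\left(C \right)} = \frac{C - 29}{33} + \frac{C}{-45} = \left(-29 + C\right) \frac{1}{33} + C \left(- \frac{1}{45}\right) = \left(- \frac{29}{33} + \frac{C}{33}\right) - \frac{C}{45} = - \frac{29}{33} + \frac{4 C}{495}$)
$I + B{\left(-14 \right)} = \frac{81919859}{81193631} + \left(- \frac{29}{33} + \frac{4}{495} \left(-14\right)\right) = \frac{81919859}{81193631} - \frac{491}{495} = \frac{684257384}{40190847345}$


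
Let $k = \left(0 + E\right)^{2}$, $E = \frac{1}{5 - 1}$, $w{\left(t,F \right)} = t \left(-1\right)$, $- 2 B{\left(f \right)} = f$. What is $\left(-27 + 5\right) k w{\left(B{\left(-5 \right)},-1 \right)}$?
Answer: $\frac{55}{16} \approx 3.4375$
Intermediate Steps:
$B{\left(f \right)} = - \frac{f}{2}$
$w{\left(t,F \right)} = - t$
$E = \frac{1}{4} \approx 0.25$
$k = \frac{1}{16}$ ($k = \left(0 + \frac{1}{4}\right)^{2} = \left(\frac{1}{4}\right)^{2} = \frac{1}{16} \approx 0.0625$)
$\left(-27 + 5\right) k w{\left(B{\left(-5 \right)},-1 \right)} = \left(-27 + 5\right) \frac{1}{16} \left(- \frac{\left(-1\right) \left(-5\right)}{2}\right) = \left(-22\right) \frac{1}{16} \left(\left(-1\right) \frac{5}{2}\right) = \left(- \frac{11}{8}\right) \left(- \frac{5}{2}\right) = \frac{55}{16}$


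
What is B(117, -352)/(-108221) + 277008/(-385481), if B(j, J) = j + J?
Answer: -29887494733/41717139301 ≈ -0.71643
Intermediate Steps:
B(j, J) = J + j
B(117, -352)/(-108221) + 277008/(-385481) = (-352 + 117)/(-108221) + 277008/(-385481) = -235*(-1/108221) + 277008*(-1/385481) = 235/108221 - 277008/385481 = -29887494733/41717139301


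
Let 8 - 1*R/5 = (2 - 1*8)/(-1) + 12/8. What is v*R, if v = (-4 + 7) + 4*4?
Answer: 95/2 ≈ 47.500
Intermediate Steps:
R = 5/2 (R = 40 - 5*((2 - 1*8)/(-1) + 12/8) = 40 - 5*((2 - 8)*(-1) + 12*(⅛)) = 40 - 5*(-6*(-1) + 3/2) = 40 - 5*(6 + 3/2) = 40 - 5*15/2 = 40 - 75/2 = 5/2 ≈ 2.5000)
v = 19 (v = 3 + 16 = 19)
v*R = 19*(5/2) = 95/2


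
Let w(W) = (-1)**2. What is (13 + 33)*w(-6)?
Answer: 46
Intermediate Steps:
w(W) = 1
(13 + 33)*w(-6) = (13 + 33)*1 = 46*1 = 46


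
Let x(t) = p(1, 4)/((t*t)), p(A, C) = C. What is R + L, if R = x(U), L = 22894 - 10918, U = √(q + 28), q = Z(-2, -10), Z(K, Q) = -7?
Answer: 251500/21 ≈ 11976.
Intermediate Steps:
q = -7
U = √21 (U = √(-7 + 28) = √21 ≈ 4.5826)
L = 11976
x(t) = 4/t² (x(t) = 4/((t*t)) = 4/(t²) = 4/t²)
R = 4/21 (R = 4/(√21)² = 4*(1/21) = 4/21 ≈ 0.19048)
R + L = 4/21 + 11976 = 251500/21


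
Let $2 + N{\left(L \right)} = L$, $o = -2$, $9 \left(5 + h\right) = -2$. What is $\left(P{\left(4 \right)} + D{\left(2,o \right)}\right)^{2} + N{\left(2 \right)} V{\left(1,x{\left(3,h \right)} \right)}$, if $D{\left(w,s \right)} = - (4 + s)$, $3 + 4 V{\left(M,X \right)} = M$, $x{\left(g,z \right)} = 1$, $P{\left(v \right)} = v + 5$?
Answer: $49$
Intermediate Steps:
$h = - \frac{47}{9}$ ($h = -5 + \frac{1}{9} \left(-2\right) = -5 - \frac{2}{9} = - \frac{47}{9} \approx -5.2222$)
$P{\left(v \right)} = 5 + v$
$N{\left(L \right)} = -2 + L$
$V{\left(M,X \right)} = - \frac{3}{4} + \frac{M}{4}$
$D{\left(w,s \right)} = -4 - s$
$\left(P{\left(4 \right)} + D{\left(2,o \right)}\right)^{2} + N{\left(2 \right)} V{\left(1,x{\left(3,h \right)} \right)} = \left(\left(5 + 4\right) - 2\right)^{2} + \left(-2 + 2\right) \left(- \frac{3}{4} + \frac{1}{4} \cdot 1\right) = \left(9 + \left(-4 + 2\right)\right)^{2} + 0 \left(- \frac{3}{4} + \frac{1}{4}\right) = \left(9 - 2\right)^{2} + 0 \left(- \frac{1}{2}\right) = 7^{2} + 0 = 49 + 0 = 49$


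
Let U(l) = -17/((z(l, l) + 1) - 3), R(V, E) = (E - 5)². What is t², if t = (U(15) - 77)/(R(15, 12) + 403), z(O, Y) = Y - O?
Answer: 18769/817216 ≈ 0.022967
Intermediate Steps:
R(V, E) = (-5 + E)²
U(l) = 17/2 (U(l) = -17/(((l - l) + 1) - 3) = -17/((0 + 1) - 3) = -17/(1 - 3) = -17/(-2) = -17*(-½) = 17/2)
t = -137/904 (t = (17/2 - 77)/((-5 + 12)² + 403) = -137/(2*(7² + 403)) = -137/(2*(49 + 403)) = -137/2/452 = -137/2*1/452 = -137/904 ≈ -0.15155)
t² = (-137/904)² = 18769/817216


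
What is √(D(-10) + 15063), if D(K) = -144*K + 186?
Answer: √16689 ≈ 129.19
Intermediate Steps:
D(K) = 186 - 144*K
√(D(-10) + 15063) = √((186 - 144*(-10)) + 15063) = √((186 + 1440) + 15063) = √(1626 + 15063) = √16689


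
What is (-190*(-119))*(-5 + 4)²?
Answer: 22610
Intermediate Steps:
(-190*(-119))*(-5 + 4)² = 22610*(-1)² = 22610*1 = 22610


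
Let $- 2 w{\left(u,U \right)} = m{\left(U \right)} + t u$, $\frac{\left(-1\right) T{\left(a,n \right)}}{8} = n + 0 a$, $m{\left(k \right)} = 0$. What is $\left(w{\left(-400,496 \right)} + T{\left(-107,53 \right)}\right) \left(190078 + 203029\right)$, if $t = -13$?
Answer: $-1188755568$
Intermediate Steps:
$T{\left(a,n \right)} = - 8 n$ ($T{\left(a,n \right)} = - 8 \left(n + 0 a\right) = - 8 \left(n + 0\right) = - 8 n$)
$w{\left(u,U \right)} = \frac{13 u}{2}$ ($w{\left(u,U \right)} = - \frac{0 - 13 u}{2} = - \frac{\left(-13\right) u}{2} = \frac{13 u}{2}$)
$\left(w{\left(-400,496 \right)} + T{\left(-107,53 \right)}\right) \left(190078 + 203029\right) = \left(\frac{13}{2} \left(-400\right) - 424\right) \left(190078 + 203029\right) = \left(-2600 - 424\right) 393107 = \left(-3024\right) 393107 = -1188755568$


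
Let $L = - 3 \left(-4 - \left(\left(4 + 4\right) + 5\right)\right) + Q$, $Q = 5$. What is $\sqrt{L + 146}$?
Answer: $\sqrt{202} \approx 14.213$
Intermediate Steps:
$L = 56$ ($L = - 3 \left(-4 - \left(\left(4 + 4\right) + 5\right)\right) + 5 = - 3 \left(-4 - \left(8 + 5\right)\right) + 5 = - 3 \left(-4 - 13\right) + 5 = \left(-3\right) \left(-17\right) + 5 = 51 + 5 = 56$)
$\sqrt{L + 146} = \sqrt{56 + 146} = \sqrt{202}$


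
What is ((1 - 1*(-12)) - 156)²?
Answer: 20449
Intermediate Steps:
((1 - 1*(-12)) - 156)² = ((1 + 12) - 156)² = (13 - 156)² = (-143)² = 20449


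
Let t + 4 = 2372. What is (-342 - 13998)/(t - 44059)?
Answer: 4780/13897 ≈ 0.34396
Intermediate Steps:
t = 2368 (t = -4 + 2372 = 2368)
(-342 - 13998)/(t - 44059) = (-342 - 13998)/(2368 - 44059) = -14340/(-41691) = -14340*(-1/41691) = 4780/13897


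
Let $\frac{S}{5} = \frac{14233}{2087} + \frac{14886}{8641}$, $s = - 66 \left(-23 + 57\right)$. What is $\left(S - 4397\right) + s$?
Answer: $- \frac{118991974472}{18033767} \approx -6598.3$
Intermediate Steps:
$s = -2244$ ($s = \left(-66\right) 34 = -2244$)
$S = \frac{770272175}{18033767}$ ($S = 5 \left(\frac{14233}{2087} + \frac{14886}{8641}\right) = 5 \cdot \frac{154054435}{18033767} = \frac{770272175}{18033767} \approx 42.713$)
$\left(S - 4397\right) + s = \left(\frac{770272175}{18033767} - 4397\right) - 2244 = - \frac{78524201324}{18033767} - 2244 = - \frac{118991974472}{18033767}$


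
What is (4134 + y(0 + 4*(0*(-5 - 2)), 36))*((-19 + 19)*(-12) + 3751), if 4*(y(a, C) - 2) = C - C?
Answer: 15514136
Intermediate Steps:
y(a, C) = 2 (y(a, C) = 2 + (C - C)/4 = 2 + (¼)*0 = 2 + 0 = 2)
(4134 + y(0 + 4*(0*(-5 - 2)), 36))*((-19 + 19)*(-12) + 3751) = (4134 + 2)*((-19 + 19)*(-12) + 3751) = 4136*(0*(-12) + 3751) = 4136*(0 + 3751) = 4136*3751 = 15514136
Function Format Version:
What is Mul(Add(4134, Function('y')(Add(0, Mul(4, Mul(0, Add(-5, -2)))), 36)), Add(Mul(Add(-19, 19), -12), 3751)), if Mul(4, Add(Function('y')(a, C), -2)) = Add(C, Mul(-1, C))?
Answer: 15514136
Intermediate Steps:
Function('y')(a, C) = 2 (Function('y')(a, C) = Add(2, Mul(Rational(1, 4), Add(C, Mul(-1, C)))) = Add(2, Mul(Rational(1, 4), 0)) = Add(2, 0) = 2)
Mul(Add(4134, Function('y')(Add(0, Mul(4, Mul(0, Add(-5, -2)))), 36)), Add(Mul(Add(-19, 19), -12), 3751)) = Mul(Add(4134, 2), Add(Mul(Add(-19, 19), -12), 3751)) = Mul(4136, Add(Mul(0, -12), 3751)) = Mul(4136, Add(0, 3751)) = Mul(4136, 3751) = 15514136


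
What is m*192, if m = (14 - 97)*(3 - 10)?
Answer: 111552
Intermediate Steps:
m = 581 (m = -83*(-7) = 581)
m*192 = 581*192 = 111552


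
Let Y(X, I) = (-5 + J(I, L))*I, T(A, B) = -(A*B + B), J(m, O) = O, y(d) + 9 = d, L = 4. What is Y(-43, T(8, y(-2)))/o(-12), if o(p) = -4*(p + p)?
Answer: -33/32 ≈ -1.0313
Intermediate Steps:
y(d) = -9 + d
o(p) = -8*p
T(A, B) = -B - A*B (T(A, B) = -(B + A*B) = -B - A*B)
Y(X, I) = -I (Y(X, I) = (-5 + 4)*I = -I)
Y(-43, T(8, y(-2)))/o(-12) = (-(-1)*(-9 - 2)*(1 + 8))/((-8*(-12))) = -(-1)*(-11)*9/96 = -1*99*(1/96) = -99*1/96 = -33/32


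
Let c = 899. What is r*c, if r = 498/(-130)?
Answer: -223851/65 ≈ -3443.9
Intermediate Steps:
r = -249/65 (r = 498*(-1/130) = -249/65 ≈ -3.8308)
r*c = -249/65*899 = -223851/65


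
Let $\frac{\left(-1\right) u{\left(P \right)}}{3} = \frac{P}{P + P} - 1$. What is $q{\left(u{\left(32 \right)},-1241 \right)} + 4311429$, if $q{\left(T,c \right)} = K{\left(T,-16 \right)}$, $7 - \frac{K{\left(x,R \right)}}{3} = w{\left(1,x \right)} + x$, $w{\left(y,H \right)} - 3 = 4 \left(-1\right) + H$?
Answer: $4311444$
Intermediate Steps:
$w{\left(y,H \right)} = -1 + H$ ($w{\left(y,H \right)} = 3 + \left(4 \left(-1\right) + H\right) = 3 + \left(-4 + H\right) = -1 + H$)
$K{\left(x,R \right)} = 24 - 6 x$ ($K{\left(x,R \right)} = 21 - 3 \left(\left(-1 + x\right) + x\right) = 21 - 3 \left(-1 + 2 x\right) = 21 - \left(-3 + 6 x\right) = 24 - 6 x$)
$u{\left(P \right)} = \frac{3}{2}$ ($u{\left(P \right)} = - 3 \left(\frac{P}{P + P} - 1\right) = - 3 \left(\frac{P}{2 P} - 1\right) = - 3 \left(\frac{1}{2 P} P - 1\right) = - 3 \left(\frac{1}{2} - 1\right) = \left(-3\right) \left(- \frac{1}{2}\right) = \frac{3}{2}$)
$q{\left(T,c \right)} = 24 - 6 T$
$q{\left(u{\left(32 \right)},-1241 \right)} + 4311429 = \left(24 - 9\right) + 4311429 = 15 + 4311429 = 4311444$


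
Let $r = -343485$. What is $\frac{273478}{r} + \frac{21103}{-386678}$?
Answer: $- \frac{112996490039}{132818092830} \approx -0.85076$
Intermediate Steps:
$\frac{273478}{r} + \frac{21103}{-386678} = \frac{273478}{-343485} + \frac{21103}{-386678} = 273478 \left(- \frac{1}{343485}\right) + 21103 \left(- \frac{1}{386678}\right) = - \frac{273478}{343485} - \frac{21103}{386678} = - \frac{112996490039}{132818092830}$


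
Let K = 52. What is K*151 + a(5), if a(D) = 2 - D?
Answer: 7849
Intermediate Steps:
K*151 + a(5) = 52*151 + (2 - 1*5) = 7852 + (2 - 5) = 7852 - 3 = 7849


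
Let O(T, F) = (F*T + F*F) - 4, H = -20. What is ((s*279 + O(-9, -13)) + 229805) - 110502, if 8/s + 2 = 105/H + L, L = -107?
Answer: 54641417/457 ≈ 1.1957e+5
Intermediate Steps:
O(T, F) = -4 + F² + F*T (O(T, F) = (F*T + F²) - 4 = (F² + F*T) - 4 = -4 + F² + F*T)
s = -32/457 (s = 8/(-2 + (105/(-20) - 107)) = 8/(-2 + (105*(-1/20) - 107)) = 8/(-2 + (-21/4 - 107)) = 8/(-2 - 449/4) = 8/(-457/4) = 8*(-4/457) = -32/457 ≈ -0.070022)
((s*279 + O(-9, -13)) + 229805) - 110502 = ((-32/457*279 + (-4 + (-13)² - 13*(-9))) + 229805) - 110502 = ((-8928/457 + (-4 + 169 + 117)) + 229805) - 110502 = ((-8928/457 + 282) + 229805) - 110502 = (119946/457 + 229805) - 110502 = 105140831/457 - 110502 = 54641417/457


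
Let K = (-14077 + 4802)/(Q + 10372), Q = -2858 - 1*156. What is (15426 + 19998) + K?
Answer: 260640517/7358 ≈ 35423.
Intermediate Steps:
Q = -3014 (Q = -2858 - 156 = -3014)
K = -9275/7358 (K = (-14077 + 4802)/(-3014 + 10372) = -9275/7358 ≈ -1.2605)
(15426 + 19998) + K = (15426 + 19998) - 9275/7358 = 35424 - 9275/7358 = 260640517/7358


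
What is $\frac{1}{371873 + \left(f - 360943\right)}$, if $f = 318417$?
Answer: $\frac{1}{329347} \approx 3.0363 \cdot 10^{-6}$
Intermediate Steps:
$\frac{1}{371873 + \left(f - 360943\right)} = \frac{1}{371873 + \left(318417 - 360943\right)} = \frac{1}{371873 - 42526} = \frac{1}{329347}$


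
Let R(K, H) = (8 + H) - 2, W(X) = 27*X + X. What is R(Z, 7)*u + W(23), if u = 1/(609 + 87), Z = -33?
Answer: 448237/696 ≈ 644.02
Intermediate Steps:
W(X) = 28*X
R(K, H) = 6 + H
u = 1/696 ≈ 0.0014368
R(Z, 7)*u + W(23) = (6 + 7)*(1/696) + 28*23 = 13*(1/696) + 644 = 13/696 + 644 = 448237/696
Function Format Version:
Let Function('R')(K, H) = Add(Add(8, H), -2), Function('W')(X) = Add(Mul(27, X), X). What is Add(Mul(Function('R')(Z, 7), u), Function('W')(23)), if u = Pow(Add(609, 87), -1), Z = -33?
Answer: Rational(448237, 696) ≈ 644.02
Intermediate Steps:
Function('W')(X) = Mul(28, X)
Function('R')(K, H) = Add(6, H)
u = Rational(1, 696) (u = Pow(696, -1) = Rational(1, 696) ≈ 0.0014368)
Add(Mul(Function('R')(Z, 7), u), Function('W')(23)) = Add(Mul(Add(6, 7), Rational(1, 696)), Mul(28, 23)) = Add(Mul(13, Rational(1, 696)), 644) = Add(Rational(13, 696), 644) = Rational(448237, 696)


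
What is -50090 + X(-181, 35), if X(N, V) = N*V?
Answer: -56425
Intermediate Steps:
-50090 + X(-181, 35) = -50090 - 181*35 = -50090 - 6335 = -56425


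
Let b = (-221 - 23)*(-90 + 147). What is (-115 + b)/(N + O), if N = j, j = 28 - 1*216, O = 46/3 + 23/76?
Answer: 3197244/39299 ≈ 81.357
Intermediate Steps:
O = 3565/228 (O = 46*(⅓) + 23*(1/76) = 46/3 + 23/76 = 3565/228 ≈ 15.636)
b = -13908 (b = -244*57 = -13908)
j = -188 (j = 28 - 216 = -188)
N = -188
(-115 + b)/(N + O) = (-115 - 13908)/(-188 + 3565/228) = -14023/(-39299/228) = -14023*(-228/39299) = 3197244/39299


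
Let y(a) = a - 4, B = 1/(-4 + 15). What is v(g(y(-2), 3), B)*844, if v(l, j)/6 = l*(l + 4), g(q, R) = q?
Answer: 60768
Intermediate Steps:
B = 1/11 ≈ 0.090909
y(a) = -4 + a
v(l, j) = 6*l*(4 + l) (v(l, j) = 6*(l*(l + 4)) = 6*(l*(4 + l)) = 6*l*(4 + l))
v(g(y(-2), 3), B)*844 = (6*(-4 - 2)*(4 + (-4 - 2)))*844 = (6*(-6)*(4 - 6))*844 = (6*(-6)*(-2))*844 = 72*844 = 60768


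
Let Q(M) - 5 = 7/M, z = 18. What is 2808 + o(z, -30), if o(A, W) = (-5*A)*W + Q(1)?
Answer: 5520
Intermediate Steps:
Q(M) = 5 + 7/M
o(A, W) = 12 - 5*A*W (o(A, W) = (-5*A)*W + (5 + 7/1) = -5*A*W + (5 + 7*1) = -5*A*W + (5 + 7) = -5*A*W + 12 = 12 - 5*A*W)
2808 + o(z, -30) = 2808 + (12 - 5*18*(-30)) = 2808 + (12 + 2700) = 2808 + 2712 = 5520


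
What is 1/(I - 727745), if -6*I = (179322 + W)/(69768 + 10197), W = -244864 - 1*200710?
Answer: -239895/174582253649 ≈ -1.3741e-6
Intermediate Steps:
W = -445574 (W = -244864 - 200710 = -445574)
I = 133126/239895 (I = -(179322 - 445574)/(6*(69768 + 10197)) = -(-133126)/(3*79965) = -⅙*(-266252/79965) = 133126/239895 ≈ 0.55493)
1/(I - 727745) = 1/(133126/239895 - 727745) = 1/(-174582253649/239895) = -239895/174582253649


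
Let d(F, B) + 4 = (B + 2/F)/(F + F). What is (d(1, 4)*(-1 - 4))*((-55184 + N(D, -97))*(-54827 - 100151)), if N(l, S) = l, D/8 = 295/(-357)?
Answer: 15267694864720/357 ≈ 4.2767e+10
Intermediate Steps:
d(F, B) = -4 + (B + 2/F)/(2*F) (d(F, B) = -4 + (B + 2/F)/(F + F) = -4 + (B + 2/F)/((2*F)) = -4 + (B + 2/F)*(1/(2*F)) = -4 + (B + 2/F)/(2*F))
D = -2360/357 (D = 8*(295/(-357)) = 8*(295*(-1/357)) = 8*(-295/357) = -2360/357 ≈ -6.6106)
(d(1, 4)*(-1 - 4))*((-55184 + N(D, -97))*(-54827 - 100151)) = ((-4 + 1⁻² + (½)*4/1)*(-1 - 4))*((-55184 - 2360/357)*(-54827 - 100151)) = ((-4 + 1 + (½)*4*1)*(-5))*(-19703048/357*(-154978)) = ((-4 + 1 + 2)*(-5))*(3053538972944/357) = -1*(-5)*(3053538972944/357) = 5*(3053538972944/357) = 15267694864720/357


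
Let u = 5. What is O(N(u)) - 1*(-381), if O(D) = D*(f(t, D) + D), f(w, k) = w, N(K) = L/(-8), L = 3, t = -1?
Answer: 24417/64 ≈ 381.52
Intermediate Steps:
N(K) = -3/8 (N(K) = 3/(-8) = 3*(-1/8) = -3/8)
O(D) = D*(-1 + D)
O(N(u)) - 1*(-381) = -3*(-1 - 3/8)/8 - 1*(-381) = -3/8*(-11/8) + 381 = 33/64 + 381 = 24417/64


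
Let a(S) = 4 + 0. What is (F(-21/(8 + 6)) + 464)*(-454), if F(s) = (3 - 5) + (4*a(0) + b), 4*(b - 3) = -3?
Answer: -436067/2 ≈ -2.1803e+5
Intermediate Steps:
b = 9/4 (b = 3 + (¼)*(-3) = 3 - ¾ = 9/4 ≈ 2.2500)
a(S) = 4
F(s) = 65/4 (F(s) = (3 - 5) + (4*4 + 9/4) = -2 + (16 + 9/4) = -2 + 73/4 = 65/4)
(F(-21/(8 + 6)) + 464)*(-454) = (65/4 + 464)*(-454) = (1921/4)*(-454) = -436067/2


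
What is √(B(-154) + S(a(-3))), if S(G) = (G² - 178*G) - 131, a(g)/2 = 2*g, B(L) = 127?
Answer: 2*√569 ≈ 47.707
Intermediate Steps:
a(g) = 4*g (a(g) = 2*(2*g) = 4*g)
S(G) = -131 + G² - 178*G
√(B(-154) + S(a(-3))) = √(127 + (-131 + (4*(-3))² - 712*(-3))) = √(127 + (-131 + (-12)² - 178*(-12))) = √(127 + (-131 + 144 + 2136)) = √(127 + 2149) = √2276 = 2*√569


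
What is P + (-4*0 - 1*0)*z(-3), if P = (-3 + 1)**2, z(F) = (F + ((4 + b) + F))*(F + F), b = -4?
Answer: 4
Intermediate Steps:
z(F) = 4*F**2 (z(F) = (F + ((4 - 4) + F))*(F + F) = (F + (0 + F))*(2*F) = (F + F)*(2*F) = (2*F)*(2*F) = 4*F**2)
P = 4 (P = (-2)**2 = 4)
P + (-4*0 - 1*0)*z(-3) = 4 + (-4*0 - 1*0)*(4*(-3)**2) = 4 + (0 + 0)*(4*9) = 4 + 0*36 = 4 + 0 = 4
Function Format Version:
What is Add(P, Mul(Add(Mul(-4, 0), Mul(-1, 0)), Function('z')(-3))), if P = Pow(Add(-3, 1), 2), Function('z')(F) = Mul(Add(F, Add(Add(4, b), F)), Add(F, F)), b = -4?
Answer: 4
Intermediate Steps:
Function('z')(F) = Mul(4, Pow(F, 2)) (Function('z')(F) = Mul(Add(F, Add(Add(4, -4), F)), Add(F, F)) = Mul(Add(F, Add(0, F)), Mul(2, F)) = Mul(Add(F, F), Mul(2, F)) = Mul(Mul(2, F), Mul(2, F)) = Mul(4, Pow(F, 2)))
P = 4 (P = Pow(-2, 2) = 4)
Add(P, Mul(Add(Mul(-4, 0), Mul(-1, 0)), Function('z')(-3))) = Add(4, Mul(Add(Mul(-4, 0), Mul(-1, 0)), Mul(4, Pow(-3, 2)))) = Add(4, Mul(Add(0, 0), Mul(4, 9))) = Add(4, Mul(0, 36)) = Add(4, 0) = 4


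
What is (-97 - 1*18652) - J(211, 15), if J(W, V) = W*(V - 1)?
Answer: -21703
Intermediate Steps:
J(W, V) = W*(-1 + V)
(-97 - 1*18652) - J(211, 15) = (-97 - 1*18652) - 211*(-1 + 15) = (-97 - 18652) - 211*14 = -18749 - 1*2954 = -18749 - 2954 = -21703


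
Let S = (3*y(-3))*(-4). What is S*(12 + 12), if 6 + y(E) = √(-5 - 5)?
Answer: 1728 - 288*I*√10 ≈ 1728.0 - 910.74*I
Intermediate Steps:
y(E) = -6 + I*√10 (y(E) = -6 + √(-5 - 5) = -6 + √(-10) = -6 + I*√10)
S = 72 - 12*I*√10 (S = (3*(-6 + I*√10))*(-4) = (-18 + 3*I*√10)*(-4) = 72 - 12*I*√10 ≈ 72.0 - 37.947*I)
S*(12 + 12) = (72 - 12*I*√10)*(12 + 12) = (72 - 12*I*√10)*24 = 1728 - 288*I*√10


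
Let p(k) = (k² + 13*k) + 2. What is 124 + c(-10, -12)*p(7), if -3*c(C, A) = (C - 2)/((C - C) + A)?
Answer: 230/3 ≈ 76.667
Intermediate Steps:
p(k) = 2 + k² + 13*k
c(C, A) = -(-2 + C)/(3*A) (c(C, A) = -(C - 2)/(3*((C - C) + A)) = -(-2 + C)/(3*(0 + A)) = -(-2 + C)/(3*A))
124 + c(-10, -12)*p(7) = 124 + ((⅓)*(2 - 1*(-10))/(-12))*(2 + 7² + 13*7) = 124 + ((⅓)*(-1/12)*(2 + 10))*(2 + 49 + 91) = 124 + ((⅓)*(-1/12)*12)*142 = 124 - ⅓*142 = 124 - 142/3 = 230/3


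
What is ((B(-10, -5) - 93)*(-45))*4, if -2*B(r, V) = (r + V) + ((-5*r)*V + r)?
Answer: -8010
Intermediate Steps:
B(r, V) = -r - V/2 + 5*V*r/2 (B(r, V) = -((r + V) + ((-5*r)*V + r))/2 = -((V + r) + (-5*V*r + r))/2 = -((V + r) + (r - 5*V*r))/2 = -(V + 2*r - 5*V*r)/2 = -r - V/2 + 5*V*r/2)
((B(-10, -5) - 93)*(-45))*4 = (((-1*(-10) - ½*(-5) + (5/2)*(-5)*(-10)) - 93)*(-45))*4 = (((10 + 5/2 + 125) - 93)*(-45))*4 = ((275/2 - 93)*(-45))*4 = ((89/2)*(-45))*4 = -4005/2*4 = -8010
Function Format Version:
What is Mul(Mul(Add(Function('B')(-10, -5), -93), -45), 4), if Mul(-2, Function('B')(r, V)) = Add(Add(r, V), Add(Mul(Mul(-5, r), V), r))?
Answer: -8010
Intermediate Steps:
Function('B')(r, V) = Add(Mul(-1, r), Mul(Rational(-1, 2), V), Mul(Rational(5, 2), V, r)) (Function('B')(r, V) = Mul(Rational(-1, 2), Add(Add(r, V), Add(Mul(Mul(-5, r), V), r))) = Mul(Rational(-1, 2), Add(Add(V, r), Add(Mul(-5, V, r), r))) = Mul(Rational(-1, 2), Add(Add(V, r), Add(r, Mul(-5, V, r)))) = Mul(Rational(-1, 2), Add(V, Mul(2, r), Mul(-5, V, r))) = Add(Mul(-1, r), Mul(Rational(-1, 2), V), Mul(Rational(5, 2), V, r)))
Mul(Mul(Add(Function('B')(-10, -5), -93), -45), 4) = Mul(Mul(Add(Add(Mul(-1, -10), Mul(Rational(-1, 2), -5), Mul(Rational(5, 2), -5, -10)), -93), -45), 4) = Mul(Mul(Add(Add(10, Rational(5, 2), 125), -93), -45), 4) = Mul(Mul(Add(Rational(275, 2), -93), -45), 4) = Mul(Mul(Rational(89, 2), -45), 4) = Mul(Rational(-4005, 2), 4) = -8010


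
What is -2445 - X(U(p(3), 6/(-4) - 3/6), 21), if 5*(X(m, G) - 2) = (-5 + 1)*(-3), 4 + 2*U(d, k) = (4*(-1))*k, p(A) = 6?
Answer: -12247/5 ≈ -2449.4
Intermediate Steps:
U(d, k) = -2 - 2*k (U(d, k) = -2 + ((4*(-1))*k)/2 = -2 + (-4*k)/2 = -2 - 2*k)
X(m, G) = 22/5 (X(m, G) = 2 + ((-5 + 1)*(-3))/5 = 2 + (-4*(-3))/5 = 2 + (⅕)*12 = 2 + 12/5 = 22/5)
-2445 - X(U(p(3), 6/(-4) - 3/6), 21) = -2445 - 1*22/5 = -2445 - 22/5 = -12247/5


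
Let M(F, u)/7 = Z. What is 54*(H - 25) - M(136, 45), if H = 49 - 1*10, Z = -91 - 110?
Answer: 2163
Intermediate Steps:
Z = -201
M(F, u) = -1407 (M(F, u) = 7*(-201) = -1407)
H = 39 (H = 49 - 10 = 39)
54*(H - 25) - M(136, 45) = 54*(39 - 25) - 1*(-1407) = 54*14 + 1407 = 756 + 1407 = 2163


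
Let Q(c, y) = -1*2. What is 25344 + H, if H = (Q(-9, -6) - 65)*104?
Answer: 18376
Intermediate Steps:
Q(c, y) = -2
H = -6968 (H = (-2 - 65)*104 = -67*104 = -6968)
25344 + H = 25344 - 6968 = 18376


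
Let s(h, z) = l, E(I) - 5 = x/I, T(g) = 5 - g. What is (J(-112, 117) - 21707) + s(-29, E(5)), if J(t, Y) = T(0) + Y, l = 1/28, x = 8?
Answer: -604379/28 ≈ -21585.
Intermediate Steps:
E(I) = 5 + 8/I
l = 1/28 ≈ 0.035714
s(h, z) = 1/28
J(t, Y) = 5 + Y (J(t, Y) = (5 - 1*0) + Y = (5 + 0) + Y = 5 + Y)
(J(-112, 117) - 21707) + s(-29, E(5)) = ((5 + 117) - 21707) + 1/28 = (122 - 21707) + 1/28 = -21585 + 1/28 = -604379/28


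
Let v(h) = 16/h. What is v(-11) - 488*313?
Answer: -1680200/11 ≈ -1.5275e+5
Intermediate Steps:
v(-11) - 488*313 = 16/(-11) - 488*313 = 16*(-1/11) - 152744 = -16/11 - 152744 = -1680200/11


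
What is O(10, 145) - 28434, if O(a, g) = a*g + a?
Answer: -26974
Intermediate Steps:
O(a, g) = a + a*g
O(10, 145) - 28434 = 10*(1 + 145) - 28434 = 10*146 - 28434 = 1460 - 28434 = -26974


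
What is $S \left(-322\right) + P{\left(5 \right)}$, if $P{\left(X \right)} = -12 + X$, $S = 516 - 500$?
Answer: $-5159$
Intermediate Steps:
$S = 16$ ($S = 516 - 500 = 16$)
$S \left(-322\right) + P{\left(5 \right)} = 16 \left(-322\right) + \left(-12 + 5\right) = -5152 - 7 = -5159$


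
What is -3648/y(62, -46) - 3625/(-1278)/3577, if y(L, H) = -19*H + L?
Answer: -231570779/59428278 ≈ -3.8966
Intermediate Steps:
y(L, H) = L - 19*H
-3648/y(62, -46) - 3625/(-1278)/3577 = -3648/(62 - 19*(-46)) - 3625/(-1278)/3577 = -3648/(62 + 874) - 3625*(-1/1278)*(1/3577) = -3648/936 + (3625/1278)*(1/3577) = -3648*1/936 + 3625/4571406 = -152/39 + 3625/4571406 = -231570779/59428278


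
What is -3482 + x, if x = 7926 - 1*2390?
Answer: 2054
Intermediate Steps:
x = 5536 (x = 7926 - 2390 = 5536)
-3482 + x = -3482 + 5536 = 2054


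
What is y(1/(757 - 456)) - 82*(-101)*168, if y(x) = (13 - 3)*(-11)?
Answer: 1391266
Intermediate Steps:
y(x) = -110 (y(x) = 10*(-11) = -110)
y(1/(757 - 456)) - 82*(-101)*168 = -110 - 82*(-101)*168 = -110 + 8282*168 = -110 + 1391376 = 1391266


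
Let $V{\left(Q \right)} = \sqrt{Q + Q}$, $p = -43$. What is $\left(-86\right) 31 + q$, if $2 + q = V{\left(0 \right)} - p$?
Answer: $-2625$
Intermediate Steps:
$V{\left(Q \right)} = \sqrt{2} \sqrt{Q}$ ($V{\left(Q \right)} = \sqrt{2 Q} = \sqrt{2} \sqrt{Q}$)
$q = 41$ ($q = -2 + \left(\sqrt{2} \sqrt{0} - -43\right) = -2 + \left(\sqrt{2} \cdot 0 + 43\right) = -2 + \left(0 + 43\right) = -2 + 43 = 41$)
$\left(-86\right) 31 + q = \left(-86\right) 31 + 41 = -2666 + 41 = -2625$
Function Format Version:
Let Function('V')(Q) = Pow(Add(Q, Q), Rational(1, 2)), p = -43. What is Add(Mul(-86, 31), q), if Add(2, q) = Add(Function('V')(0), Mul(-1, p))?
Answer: -2625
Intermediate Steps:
Function('V')(Q) = Mul(Pow(2, Rational(1, 2)), Pow(Q, Rational(1, 2))) (Function('V')(Q) = Pow(Mul(2, Q), Rational(1, 2)) = Mul(Pow(2, Rational(1, 2)), Pow(Q, Rational(1, 2))))
q = 41 (q = Add(-2, Add(Mul(Pow(2, Rational(1, 2)), Pow(0, Rational(1, 2))), Mul(-1, -43))) = Add(-2, Add(Mul(Pow(2, Rational(1, 2)), 0), 43)) = Add(-2, Add(0, 43)) = Add(-2, 43) = 41)
Add(Mul(-86, 31), q) = Add(Mul(-86, 31), 41) = Add(-2666, 41) = -2625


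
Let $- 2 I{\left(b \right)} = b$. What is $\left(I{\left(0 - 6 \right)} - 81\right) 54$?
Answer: $-4212$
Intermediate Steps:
$I{\left(b \right)} = - \frac{b}{2}$
$\left(I{\left(0 - 6 \right)} - 81\right) 54 = \left(- \frac{0 - 6}{2} - 81\right) 54 = \left(\left(- \frac{1}{2}\right) \left(-6\right) - 81\right) 54 = \left(3 - 81\right) 54 = \left(-78\right) 54 = -4212$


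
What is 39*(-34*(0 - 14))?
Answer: 18564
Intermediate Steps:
39*(-34*(0 - 14)) = 39*(-34*(-14)) = 39*476 = 18564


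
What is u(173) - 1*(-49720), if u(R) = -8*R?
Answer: 48336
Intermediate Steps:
u(173) - 1*(-49720) = -8*173 - 1*(-49720) = -1384 + 49720 = 48336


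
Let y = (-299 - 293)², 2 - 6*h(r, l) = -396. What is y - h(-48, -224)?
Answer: 1051193/3 ≈ 3.5040e+5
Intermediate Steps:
h(r, l) = 199/3 (h(r, l) = ⅓ - ⅙*(-396) = ⅓ + 66 = 199/3)
y = 350464 (y = (-592)² = 350464)
y - h(-48, -224) = 350464 - 1*199/3 = 350464 - 199/3 = 1051193/3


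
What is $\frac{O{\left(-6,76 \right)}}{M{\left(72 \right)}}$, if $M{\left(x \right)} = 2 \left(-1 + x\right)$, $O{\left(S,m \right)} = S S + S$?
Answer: $\frac{15}{71} \approx 0.21127$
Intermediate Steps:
$O{\left(S,m \right)} = S + S^{2}$ ($O{\left(S,m \right)} = S^{2} + S = S + S^{2}$)
$M{\left(x \right)} = -2 + 2 x$
$\frac{O{\left(-6,76 \right)}}{M{\left(72 \right)}} = \frac{\left(-6\right) \left(1 - 6\right)}{-2 + 2 \cdot 72} = \frac{\left(-6\right) \left(-5\right)}{-2 + 144} = \frac{30}{142} = 30 \cdot \frac{1}{142} = \frac{15}{71}$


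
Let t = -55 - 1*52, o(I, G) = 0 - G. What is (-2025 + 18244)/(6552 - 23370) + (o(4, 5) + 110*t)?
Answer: -198048169/16818 ≈ -11776.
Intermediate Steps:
o(I, G) = -G
t = -107 (t = -55 - 52 = -107)
(-2025 + 18244)/(6552 - 23370) + (o(4, 5) + 110*t) = (-2025 + 18244)/(6552 - 23370) + (-1*5 + 110*(-107)) = 16219/(-16818) + (-5 - 11770) = 16219*(-1/16818) - 11775 = -16219/16818 - 11775 = -198048169/16818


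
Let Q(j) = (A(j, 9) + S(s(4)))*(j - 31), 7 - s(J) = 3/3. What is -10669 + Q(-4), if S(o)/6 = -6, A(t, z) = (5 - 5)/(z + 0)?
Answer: -9409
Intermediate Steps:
A(t, z) = 0 (A(t, z) = 0/z = 0)
s(J) = 6 (s(J) = 7 - 3/3 = 7 - 1*1 = 7 - 1 = 6)
S(o) = -36 (S(o) = 6*(-6) = -36)
Q(j) = 1116 - 36*j (Q(j) = (0 - 36)*(j - 31) = -36*(-31 + j) = 1116 - 36*j)
-10669 + Q(-4) = -10669 + (1116 - 36*(-4)) = -10669 + (1116 + 144) = -10669 + 1260 = -9409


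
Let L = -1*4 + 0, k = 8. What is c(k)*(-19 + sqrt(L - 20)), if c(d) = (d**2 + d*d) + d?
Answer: -2584 + 272*I*sqrt(6) ≈ -2584.0 + 666.26*I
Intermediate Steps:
L = -4 (L = -4 + 0 = -4)
c(d) = d + 2*d**2 (c(d) = (d**2 + d**2) + d = 2*d**2 + d = d + 2*d**2)
c(k)*(-19 + sqrt(L - 20)) = (8*(1 + 2*8))*(-19 + sqrt(-4 - 20)) = (8*(1 + 16))*(-19 + sqrt(-24)) = (8*17)*(-19 + 2*I*sqrt(6)) = 136*(-19 + 2*I*sqrt(6)) = -2584 + 272*I*sqrt(6)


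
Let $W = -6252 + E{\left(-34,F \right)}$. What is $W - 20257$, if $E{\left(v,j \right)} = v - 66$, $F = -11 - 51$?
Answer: $-26609$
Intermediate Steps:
$F = -62$
$E{\left(v,j \right)} = -66 + v$ ($E{\left(v,j \right)} = v - 66 = -66 + v$)
$W = -6352$ ($W = -6252 - 100 = -6352$)
$W - 20257 = -6352 - 20257 = -26609$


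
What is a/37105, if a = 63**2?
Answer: 3969/37105 ≈ 0.10697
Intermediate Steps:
a = 3969
a/37105 = 3969/37105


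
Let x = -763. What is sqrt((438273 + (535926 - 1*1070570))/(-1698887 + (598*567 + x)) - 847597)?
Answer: I*sqrt(43585054445548938)/226764 ≈ 920.65*I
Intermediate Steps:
sqrt((438273 + (535926 - 1*1070570))/(-1698887 + (598*567 + x)) - 847597) = sqrt((438273 + (535926 - 1*1070570))/(-1698887 + (598*567 - 763)) - 847597) = sqrt((438273 + (535926 - 1070570))/(-1698887 + (339066 - 763)) - 847597) = sqrt((438273 - 534644)/(-1698887 + 338303) - 847597) = sqrt(-96371/(-1360584) - 847597) = sqrt(-96371*(-1/1360584) - 847597) = sqrt(96371/1360584 - 847597) = sqrt(-1153226820277/1360584) = I*sqrt(43585054445548938)/226764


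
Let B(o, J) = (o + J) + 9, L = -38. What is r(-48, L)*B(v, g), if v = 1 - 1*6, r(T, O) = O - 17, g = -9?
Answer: 275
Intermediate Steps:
r(T, O) = -17 + O
v = -5 (v = 1 - 6 = -5)
B(o, J) = 9 + J + o (B(o, J) = (J + o) + 9 = 9 + J + o)
r(-48, L)*B(v, g) = (-17 - 38)*(9 - 9 - 5) = -55*(-5) = 275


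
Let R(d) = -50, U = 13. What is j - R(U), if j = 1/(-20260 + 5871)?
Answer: 719449/14389 ≈ 50.000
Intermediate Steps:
j = -1/14389 (j = 1/(-14389) = -1/14389 ≈ -6.9498e-5)
j - R(U) = -1/14389 - 1*(-50) = -1/14389 + 50 = 719449/14389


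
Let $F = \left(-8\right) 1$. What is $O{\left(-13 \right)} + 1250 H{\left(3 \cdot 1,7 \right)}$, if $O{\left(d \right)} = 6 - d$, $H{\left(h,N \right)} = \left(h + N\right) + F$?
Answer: $2519$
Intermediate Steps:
$F = -8$
$H{\left(h,N \right)} = -8 + N + h$ ($H{\left(h,N \right)} = \left(h + N\right) - 8 = \left(N + h\right) - 8 = -8 + N + h$)
$O{\left(-13 \right)} + 1250 H{\left(3 \cdot 1,7 \right)} = \left(6 - -13\right) + 1250 \left(-8 + 7 + 3 \cdot 1\right) = \left(6 + 13\right) + 1250 \left(-8 + 7 + 3\right) = 19 + 1250 \cdot 2 = 19 + 2500 = 2519$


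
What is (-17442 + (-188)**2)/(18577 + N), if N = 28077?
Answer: 8951/23327 ≈ 0.38372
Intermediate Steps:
(-17442 + (-188)**2)/(18577 + N) = (-17442 + (-188)**2)/(18577 + 28077) = (-17442 + 35344)/46654 = 17902*(1/46654) = 8951/23327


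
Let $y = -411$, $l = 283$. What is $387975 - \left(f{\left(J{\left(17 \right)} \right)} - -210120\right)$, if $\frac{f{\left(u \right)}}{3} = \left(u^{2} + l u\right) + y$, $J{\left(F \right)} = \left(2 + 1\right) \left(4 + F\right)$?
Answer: $113694$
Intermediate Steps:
$J{\left(F \right)} = 12 + 3 F$ ($J{\left(F \right)} = 3 \left(4 + F\right) = 12 + 3 F$)
$f{\left(u \right)} = -1233 + 3 u^{2} + 849 u$ ($f{\left(u \right)} = 3 \left(\left(u^{2} + 283 u\right) - 411\right) = 3 \left(-411 + u^{2} + 283 u\right) = -1233 + 3 u^{2} + 849 u$)
$387975 - \left(f{\left(J{\left(17 \right)} \right)} - -210120\right) = 387975 - \left(\left(-1233 + 3 \left(12 + 3 \cdot 17\right)^{2} + 849 \left(12 + 3 \cdot 17\right)\right) - -210120\right) = 387975 - \left(\left(-1233 + 3 \left(12 + 51\right)^{2} + 849 \left(12 + 51\right)\right) + 210120\right) = 387975 - \left(\left(-1233 + 3 \cdot 63^{2} + 849 \cdot 63\right) + 210120\right) = 387975 - \left(\left(-1233 + 3 \cdot 3969 + 53487\right) + 210120\right) = 387975 - \left(\left(-1233 + 11907 + 53487\right) + 210120\right) = 387975 - \left(64161 + 210120\right) = 387975 - 274281 = 113694$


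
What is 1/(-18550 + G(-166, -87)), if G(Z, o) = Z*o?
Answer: -1/4108 ≈ -0.00024343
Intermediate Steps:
1/(-18550 + G(-166, -87)) = 1/(-18550 - 166*(-87)) = 1/(-18550 + 14442) = 1/(-4108) = -1/4108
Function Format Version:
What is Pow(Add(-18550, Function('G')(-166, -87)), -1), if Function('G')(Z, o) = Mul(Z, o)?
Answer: Rational(-1, 4108) ≈ -0.00024343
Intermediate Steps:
Pow(Add(-18550, Function('G')(-166, -87)), -1) = Pow(Add(-18550, Mul(-166, -87)), -1) = Pow(Add(-18550, 14442), -1) = Pow(-4108, -1) = Rational(-1, 4108)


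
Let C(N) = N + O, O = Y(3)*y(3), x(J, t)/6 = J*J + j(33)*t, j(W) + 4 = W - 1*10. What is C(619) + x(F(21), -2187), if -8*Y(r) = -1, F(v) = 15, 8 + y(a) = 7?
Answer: -1978793/8 ≈ -2.4735e+5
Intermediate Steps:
y(a) = -1 (y(a) = -8 + 7 = -1)
j(W) = -14 + W (j(W) = -4 + (W - 1*10) = -4 + (W - 10) = -4 + (-10 + W) = -14 + W)
Y(r) = ⅛ (Y(r) = -⅛*(-1) = ⅛)
x(J, t) = 6*J² + 114*t (x(J, t) = 6*(J*J + (-14 + 33)*t) = 6*(J² + 19*t) = 6*J² + 114*t)
O = -⅛ (O = (⅛)*(-1) = -⅛ ≈ -0.12500)
C(N) = -⅛ + N (C(N) = N - ⅛ = -⅛ + N)
C(619) + x(F(21), -2187) = (-⅛ + 619) + (6*15² + 114*(-2187)) = 4951/8 + (6*225 - 249318) = 4951/8 + (1350 - 249318) = 4951/8 - 247968 = -1978793/8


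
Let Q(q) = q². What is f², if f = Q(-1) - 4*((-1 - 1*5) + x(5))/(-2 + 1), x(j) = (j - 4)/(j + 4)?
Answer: 41209/81 ≈ 508.75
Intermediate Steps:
x(j) = (-4 + j)/(4 + j)
f = -203/9 (f = (-1)² - 4*((-1 - 1*5) + (-4 + 5)/(4 + 5))/(-2 + 1) = 1 - 4*((-1 - 5) + 1/9)/(-1) = 1 - 4*(-6 + (⅑)*1)*(-1) = 1 - 4*(-6 + ⅑)*(-1) = 1 - (-212)*(-1)/9 = 1 - 4*53/9 = 1 - 212/9 = -203/9 ≈ -22.556)
f² = (-203/9)² = 41209/81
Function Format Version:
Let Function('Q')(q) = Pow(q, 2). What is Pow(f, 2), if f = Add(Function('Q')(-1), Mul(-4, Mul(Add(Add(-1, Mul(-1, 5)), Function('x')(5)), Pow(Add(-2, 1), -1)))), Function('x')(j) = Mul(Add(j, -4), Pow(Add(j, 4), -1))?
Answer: Rational(41209, 81) ≈ 508.75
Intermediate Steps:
Function('x')(j) = Mul(Pow(Add(4, j), -1), Add(-4, j)) (Function('x')(j) = Mul(Add(-4, j), Pow(Add(4, j), -1)) = Mul(Pow(Add(4, j), -1), Add(-4, j)))
f = Rational(-203, 9) (f = Add(Pow(-1, 2), Mul(-4, Mul(Add(Add(-1, Mul(-1, 5)), Mul(Pow(Add(4, 5), -1), Add(-4, 5))), Pow(Add(-2, 1), -1)))) = Add(1, Mul(-4, Mul(Add(Add(-1, -5), Mul(Pow(9, -1), 1)), Pow(-1, -1)))) = Add(1, Mul(-4, Mul(Add(-6, Mul(Rational(1, 9), 1)), -1))) = Add(1, Mul(-4, Mul(Add(-6, Rational(1, 9)), -1))) = Add(1, Mul(-4, Mul(Rational(-53, 9), -1))) = Add(1, Mul(-4, Rational(53, 9))) = Add(1, Rational(-212, 9)) = Rational(-203, 9) ≈ -22.556)
Pow(f, 2) = Pow(Rational(-203, 9), 2) = Rational(41209, 81)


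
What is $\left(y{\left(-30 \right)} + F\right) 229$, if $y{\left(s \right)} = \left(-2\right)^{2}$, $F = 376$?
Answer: $87020$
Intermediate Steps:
$y{\left(s \right)} = 4$
$\left(y{\left(-30 \right)} + F\right) 229 = \left(4 + 376\right) 229 = 380 \cdot 229 = 87020$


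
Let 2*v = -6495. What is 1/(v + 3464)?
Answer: 2/433 ≈ 0.0046189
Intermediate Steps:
v = -6495/2 (v = (½)*(-6495) = -6495/2 ≈ -3247.5)
1/(v + 3464) = 1/(-6495/2 + 3464) = 1/(433/2) = 2/433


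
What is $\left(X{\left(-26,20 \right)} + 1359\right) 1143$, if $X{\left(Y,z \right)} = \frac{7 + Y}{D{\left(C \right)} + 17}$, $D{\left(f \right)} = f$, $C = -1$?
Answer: $\frac{24831675}{16} \approx 1.552 \cdot 10^{6}$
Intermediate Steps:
$X{\left(Y,z \right)} = \frac{7}{16} + \frac{Y}{16}$ ($X{\left(Y,z \right)} = \frac{7 + Y}{-1 + 17} = \frac{7 + Y}{16} = \left(7 + Y\right) \frac{1}{16} = \frac{7}{16} + \frac{Y}{16}$)
$\left(X{\left(-26,20 \right)} + 1359\right) 1143 = \left(\left(\frac{7}{16} + \frac{1}{16} \left(-26\right)\right) + 1359\right) 1143 = \left(\left(\frac{7}{16} - \frac{13}{8}\right) + 1359\right) 1143 = \left(- \frac{19}{16} + 1359\right) 1143 = \frac{21725}{16} \cdot 1143 = \frac{24831675}{16}$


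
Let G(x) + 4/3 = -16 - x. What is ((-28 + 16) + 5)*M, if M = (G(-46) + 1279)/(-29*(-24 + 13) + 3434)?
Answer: -27461/11259 ≈ -2.4390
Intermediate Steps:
G(x) = -52/3 - x (G(x) = -4/3 + (-16 - x) = -52/3 - x)
M = 3923/11259 (M = ((-52/3 - 1*(-46)) + 1279)/(-29*(-24 + 13) + 3434) = ((-52/3 + 46) + 1279)/(-29*(-11) + 3434) = (86/3 + 1279)/(319 + 3434) = (3923/3)/3753 = (3923/3)*(1/3753) = 3923/11259 ≈ 0.34843)
((-28 + 16) + 5)*M = ((-28 + 16) + 5)*(3923/11259) = (-12 + 5)*(3923/11259) = -7*3923/11259 = -27461/11259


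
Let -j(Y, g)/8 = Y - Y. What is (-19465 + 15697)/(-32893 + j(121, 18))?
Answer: 3768/32893 ≈ 0.11455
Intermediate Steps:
j(Y, g) = 0 (j(Y, g) = -8*(Y - Y) = -8*0 = 0)
(-19465 + 15697)/(-32893 + j(121, 18)) = (-19465 + 15697)/(-32893 + 0) = -3768/(-32893) = -3768*(-1/32893) = 3768/32893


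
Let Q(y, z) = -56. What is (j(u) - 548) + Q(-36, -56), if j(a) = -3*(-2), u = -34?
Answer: -598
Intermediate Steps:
j(a) = 6
(j(u) - 548) + Q(-36, -56) = (6 - 548) - 56 = -542 - 56 = -598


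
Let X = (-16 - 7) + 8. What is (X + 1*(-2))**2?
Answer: 289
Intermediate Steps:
X = -15 (X = -23 + 8 = -15)
(X + 1*(-2))**2 = (-15 + 1*(-2))**2 = (-15 - 2)**2 = (-17)**2 = 289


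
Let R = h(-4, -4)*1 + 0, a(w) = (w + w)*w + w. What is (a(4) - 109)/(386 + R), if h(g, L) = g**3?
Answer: -73/322 ≈ -0.22671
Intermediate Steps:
a(w) = w + 2*w**2 (a(w) = (2*w)*w + w = 2*w**2 + w = w + 2*w**2)
R = -64 (R = (-4)**3*1 + 0 = -64*1 + 0 = -64 + 0 = -64)
(a(4) - 109)/(386 + R) = (4*(1 + 2*4) - 109)/(386 - 64) = (4*(1 + 8) - 109)/322 = (4*9 - 109)*(1/322) = (36 - 109)*(1/322) = -73*1/322 = -73/322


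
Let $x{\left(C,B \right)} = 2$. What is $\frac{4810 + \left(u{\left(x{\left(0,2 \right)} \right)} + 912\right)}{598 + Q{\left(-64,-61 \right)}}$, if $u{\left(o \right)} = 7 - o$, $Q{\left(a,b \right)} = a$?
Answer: $\frac{1909}{178} \approx 10.725$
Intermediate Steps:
$\frac{4810 + \left(u{\left(x{\left(0,2 \right)} \right)} + 912\right)}{598 + Q{\left(-64,-61 \right)}} = \frac{4810 + \left(\left(7 - 2\right) + 912\right)}{598 - 64} = \frac{4810 + \left(\left(7 - 2\right) + 912\right)}{534} = \left(4810 + \left(5 + 912\right)\right) \frac{1}{534} = \left(4810 + 917\right) \frac{1}{534} = 5727 \cdot \frac{1}{534} = \frac{1909}{178}$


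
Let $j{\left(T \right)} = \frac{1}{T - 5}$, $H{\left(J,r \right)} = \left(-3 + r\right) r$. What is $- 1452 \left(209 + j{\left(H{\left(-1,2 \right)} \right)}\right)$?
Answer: $- \frac{2122824}{7} \approx -3.0326 \cdot 10^{5}$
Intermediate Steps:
$H{\left(J,r \right)} = r \left(-3 + r\right)$
$j{\left(T \right)} = \frac{1}{-5 + T}$
$- 1452 \left(209 + j{\left(H{\left(-1,2 \right)} \right)}\right) = - 1452 \left(209 + \frac{1}{-5 + 2 \left(-3 + 2\right)}\right) = - 1452 \left(209 + \frac{1}{-5 + 2 \left(-1\right)}\right) = - 1452 \left(209 + \frac{1}{-5 - 2}\right) = - 1452 \left(209 + \frac{1}{-7}\right) = - 1452 \left(209 - \frac{1}{7}\right) = \left(-1452\right) \frac{1462}{7} = - \frac{2122824}{7}$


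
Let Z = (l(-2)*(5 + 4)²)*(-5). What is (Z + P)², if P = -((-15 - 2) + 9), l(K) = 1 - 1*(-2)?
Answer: 1456849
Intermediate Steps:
l(K) = 3 (l(K) = 1 + 2 = 3)
P = 8 (P = -(-17 + 9) = -1*(-8) = 8)
Z = -1215 (Z = (3*(5 + 4)²)*(-5) = (3*9²)*(-5) = (3*81)*(-5) = 243*(-5) = -1215)
(Z + P)² = (-1215 + 8)² = (-1207)² = 1456849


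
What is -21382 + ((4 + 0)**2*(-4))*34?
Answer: -23558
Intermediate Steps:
-21382 + ((4 + 0)**2*(-4))*34 = -21382 + (4**2*(-4))*34 = -21382 + (16*(-4))*34 = -21382 - 64*34 = -21382 - 2176 = -23558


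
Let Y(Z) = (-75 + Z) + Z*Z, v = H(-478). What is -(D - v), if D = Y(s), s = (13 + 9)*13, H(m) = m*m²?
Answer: -109297359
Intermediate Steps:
H(m) = m³
s = 286 (s = 22*13 = 286)
v = -109215352 (v = (-478)³ = -109215352)
Y(Z) = -75 + Z + Z² (Y(Z) = (-75 + Z) + Z² = -75 + Z + Z²)
D = 82007 (D = -75 + 286 + 286² = -75 + 286 + 81796 = 82007)
-(D - v) = -(82007 - 1*(-109215352)) = -(82007 + 109215352) = -1*109297359 = -109297359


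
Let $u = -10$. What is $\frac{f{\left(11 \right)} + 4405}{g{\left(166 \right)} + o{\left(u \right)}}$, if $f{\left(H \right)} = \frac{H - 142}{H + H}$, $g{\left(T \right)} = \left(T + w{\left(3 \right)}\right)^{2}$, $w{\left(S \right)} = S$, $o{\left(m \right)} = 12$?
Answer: $\frac{96779}{628606} \approx 0.15396$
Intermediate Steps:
$g{\left(T \right)} = \left(3 + T\right)^{2}$ ($g{\left(T \right)} = \left(T + 3\right)^{2} = \left(3 + T\right)^{2}$)
$f{\left(H \right)} = \frac{-142 + H}{2 H}$
$\frac{f{\left(11 \right)} + 4405}{g{\left(166 \right)} + o{\left(u \right)}} = \frac{\frac{-142 + 11}{2 \cdot 11} + 4405}{\left(3 + 166\right)^{2} + 12} = \frac{\frac{1}{2} \cdot \frac{1}{11} \left(-131\right) + 4405}{169^{2} + 12} = \frac{- \frac{131}{22} + 4405}{28561 + 12} = \frac{96779}{22 \cdot 28573} = \frac{96779}{22} \cdot \frac{1}{28573} = \frac{96779}{628606}$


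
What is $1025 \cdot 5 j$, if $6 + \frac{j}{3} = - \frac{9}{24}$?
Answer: $- \frac{784125}{8} \approx -98016.0$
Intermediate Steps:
$j = - \frac{153}{8}$ ($j = -18 + 3 \left(- \frac{9}{24}\right) = -18 + 3 \left(\left(-9\right) \frac{1}{24}\right) = -18 + 3 \left(- \frac{3}{8}\right) = -18 - \frac{9}{8} = - \frac{153}{8} \approx -19.125$)
$1025 \cdot 5 j = 1025 \cdot 5 \left(- \frac{153}{8}\right) = 1025 \left(- \frac{765}{8}\right) = - \frac{784125}{8}$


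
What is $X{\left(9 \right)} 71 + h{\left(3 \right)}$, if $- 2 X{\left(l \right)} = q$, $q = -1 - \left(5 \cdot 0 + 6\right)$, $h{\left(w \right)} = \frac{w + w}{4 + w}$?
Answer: $\frac{3491}{14} \approx 249.36$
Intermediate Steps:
$h{\left(w \right)} = \frac{2 w}{4 + w}$
$q = -7$ ($q = -1 - \left(0 + 6\right) = -1 - 6 = -7$)
$X{\left(l \right)} = \frac{7}{2}$ ($X{\left(l \right)} = \left(- \frac{1}{2}\right) \left(-7\right) = \frac{7}{2}$)
$X{\left(9 \right)} 71 + h{\left(3 \right)} = \frac{7}{2} \cdot 71 + 2 \cdot 3 \frac{1}{4 + 3} = \frac{497}{2} + 2 \cdot 3 \cdot \frac{1}{7} = \frac{497}{2} + \frac{6}{7} = \frac{3491}{14}$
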